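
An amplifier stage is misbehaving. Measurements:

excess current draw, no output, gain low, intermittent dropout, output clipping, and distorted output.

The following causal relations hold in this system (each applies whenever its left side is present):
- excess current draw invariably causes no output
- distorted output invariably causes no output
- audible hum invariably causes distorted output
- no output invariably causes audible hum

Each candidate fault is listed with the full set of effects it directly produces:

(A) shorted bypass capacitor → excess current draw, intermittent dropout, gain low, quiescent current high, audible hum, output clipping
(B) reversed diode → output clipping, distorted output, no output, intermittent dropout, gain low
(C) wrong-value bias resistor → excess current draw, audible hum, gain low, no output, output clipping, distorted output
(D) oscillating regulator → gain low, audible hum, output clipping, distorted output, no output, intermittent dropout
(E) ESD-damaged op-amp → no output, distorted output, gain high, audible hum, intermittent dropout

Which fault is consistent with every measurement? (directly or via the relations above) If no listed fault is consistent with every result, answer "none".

A

Per-candidate check:
(A) shorted bypass capacitor — excess current draw match; no output match (by excess current draw → no output); gain low match; intermittent dropout match; output clipping match; distorted output match (by audible hum → distorted output)
(B) reversed diode — does not account for excess current draw
(C) wrong-value bias resistor — does not account for intermittent dropout
(D) oscillating regulator — does not account for excess current draw
(E) ESD-damaged op-amp — fails on excess current draw, gain low, output clipping (predicts gain high, not gain low)
Only (A) is consistent with every observation.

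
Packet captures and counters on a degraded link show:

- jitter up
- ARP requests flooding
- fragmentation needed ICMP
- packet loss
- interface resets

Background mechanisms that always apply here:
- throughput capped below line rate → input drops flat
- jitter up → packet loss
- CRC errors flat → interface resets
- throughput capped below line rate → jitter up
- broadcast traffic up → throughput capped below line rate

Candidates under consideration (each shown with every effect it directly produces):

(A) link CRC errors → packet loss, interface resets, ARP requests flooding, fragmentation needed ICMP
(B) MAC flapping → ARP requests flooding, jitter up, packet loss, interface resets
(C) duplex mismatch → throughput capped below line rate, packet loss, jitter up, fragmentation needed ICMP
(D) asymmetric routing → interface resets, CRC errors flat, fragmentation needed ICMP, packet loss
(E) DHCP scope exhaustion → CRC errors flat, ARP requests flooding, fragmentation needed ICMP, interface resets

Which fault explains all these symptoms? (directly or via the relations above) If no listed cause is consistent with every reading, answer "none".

Per-candidate check:
(A) link CRC errors — jitter up NO; ARP requests flooding yes; fragmentation needed ICMP yes; packet loss yes; interface resets yes
(B) MAC flapping — jitter up yes; ARP requests flooding yes; fragmentation needed ICMP NO; packet loss yes; interface resets yes
(C) duplex mismatch — does not account for ARP requests flooding, interface resets
(D) asymmetric routing — jitter up NO; ARP requests flooding NO; fragmentation needed ICMP yes; packet loss yes; interface resets yes
(E) DHCP scope exhaustion — does not account for jitter up, packet loss
No candidate is consistent with all observations.

none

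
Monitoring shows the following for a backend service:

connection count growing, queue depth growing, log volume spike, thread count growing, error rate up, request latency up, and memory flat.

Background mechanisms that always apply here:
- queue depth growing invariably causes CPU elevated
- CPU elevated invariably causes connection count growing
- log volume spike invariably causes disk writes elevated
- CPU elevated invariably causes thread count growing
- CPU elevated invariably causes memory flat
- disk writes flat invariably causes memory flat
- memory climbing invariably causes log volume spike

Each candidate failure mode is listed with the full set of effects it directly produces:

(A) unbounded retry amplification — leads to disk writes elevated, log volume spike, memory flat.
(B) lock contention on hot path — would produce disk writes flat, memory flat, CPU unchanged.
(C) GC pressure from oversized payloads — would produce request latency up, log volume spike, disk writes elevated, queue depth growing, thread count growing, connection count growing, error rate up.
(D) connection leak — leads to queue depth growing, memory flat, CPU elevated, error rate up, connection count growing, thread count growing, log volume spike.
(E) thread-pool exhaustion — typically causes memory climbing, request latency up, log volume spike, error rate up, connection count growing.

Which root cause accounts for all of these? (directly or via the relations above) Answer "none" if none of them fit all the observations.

Per-candidate check:
(A) unbounded retry amplification — does not account for connection count growing, queue depth growing, thread count growing, error rate up, request latency up
(B) lock contention on hot path — connection count growing NO; queue depth growing NO; log volume spike NO; thread count growing NO; error rate up NO; request latency up NO; memory flat yes
(C) GC pressure from oversized payloads — connection count growing yes; queue depth growing yes; log volume spike yes; thread count growing yes; error rate up yes; request latency up yes; memory flat yes (by queue depth growing → CPU elevated → memory flat)
(D) connection leak — does not account for request latency up
(E) thread-pool exhaustion — connection count growing yes; queue depth growing NO; log volume spike yes; thread count growing NO; error rate up yes; request latency up yes; memory flat NO
(C) is the only candidate with no mismatches.

C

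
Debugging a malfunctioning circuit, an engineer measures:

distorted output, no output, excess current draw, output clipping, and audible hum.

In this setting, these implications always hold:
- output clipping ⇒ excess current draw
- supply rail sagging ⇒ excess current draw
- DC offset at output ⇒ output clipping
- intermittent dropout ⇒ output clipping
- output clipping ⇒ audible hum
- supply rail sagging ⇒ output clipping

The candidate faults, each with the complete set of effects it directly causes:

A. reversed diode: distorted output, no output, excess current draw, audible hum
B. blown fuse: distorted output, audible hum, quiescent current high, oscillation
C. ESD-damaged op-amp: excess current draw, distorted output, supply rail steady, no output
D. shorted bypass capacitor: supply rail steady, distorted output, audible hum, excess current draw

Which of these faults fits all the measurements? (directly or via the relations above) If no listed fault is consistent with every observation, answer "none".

none

For each candidate, compare predicted effects to what was observed:
(A) reversed diode — does not account for output clipping
(B) blown fuse — distorted output yes; no output NO; excess current draw NO; output clipping NO; audible hum yes
(C) ESD-damaged op-amp — does not account for output clipping, audible hum
(D) shorted bypass capacitor — does not account for no output, output clipping
None of the listed candidates fits everything.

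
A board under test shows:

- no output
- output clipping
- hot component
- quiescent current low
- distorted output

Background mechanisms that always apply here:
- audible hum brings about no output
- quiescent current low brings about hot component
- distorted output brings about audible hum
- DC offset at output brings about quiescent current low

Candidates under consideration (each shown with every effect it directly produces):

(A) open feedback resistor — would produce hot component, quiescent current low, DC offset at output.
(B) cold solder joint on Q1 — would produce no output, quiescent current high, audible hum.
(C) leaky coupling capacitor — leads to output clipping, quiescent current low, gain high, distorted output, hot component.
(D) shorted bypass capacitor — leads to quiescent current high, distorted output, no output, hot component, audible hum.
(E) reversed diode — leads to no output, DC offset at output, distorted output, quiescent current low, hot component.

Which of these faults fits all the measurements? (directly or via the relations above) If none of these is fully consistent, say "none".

Testing each hypothesis:
(A) open feedback resistor — no output ✗; output clipping ✗; hot component ✓; quiescent current low ✓; distorted output ✗
(B) cold solder joint on Q1 — fails on output clipping, hot component, quiescent current low, distorted output (predicts quiescent current high, not quiescent current low)
(C) leaky coupling capacitor — no output ✓ (via distorted output → audible hum → no output); output clipping ✓; hot component ✓; quiescent current low ✓; distorted output ✓
(D) shorted bypass capacitor — fails on output clipping, quiescent current low (predicts quiescent current high, not quiescent current low)
(E) reversed diode — does not account for output clipping
(C) alone accounts for all the evidence.

C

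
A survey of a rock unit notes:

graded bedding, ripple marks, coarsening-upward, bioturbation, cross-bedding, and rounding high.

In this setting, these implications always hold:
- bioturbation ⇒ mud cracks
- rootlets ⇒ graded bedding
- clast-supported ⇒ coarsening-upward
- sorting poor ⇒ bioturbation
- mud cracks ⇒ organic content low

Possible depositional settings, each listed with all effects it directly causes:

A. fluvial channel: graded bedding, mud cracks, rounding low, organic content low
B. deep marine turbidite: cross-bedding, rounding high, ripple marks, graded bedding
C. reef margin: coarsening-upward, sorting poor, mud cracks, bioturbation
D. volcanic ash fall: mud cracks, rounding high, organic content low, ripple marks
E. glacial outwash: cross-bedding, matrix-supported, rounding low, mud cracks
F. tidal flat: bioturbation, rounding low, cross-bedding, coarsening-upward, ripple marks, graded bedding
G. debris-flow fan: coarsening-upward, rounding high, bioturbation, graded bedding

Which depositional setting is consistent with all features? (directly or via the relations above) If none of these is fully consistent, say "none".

Testing each hypothesis:
(A) fluvial channel — graded bedding ✓; ripple marks ✗; coarsening-upward ✗; bioturbation ✗; cross-bedding ✗; rounding high ✗
(B) deep marine turbidite — does not account for coarsening-upward, bioturbation
(C) reef margin — graded bedding ✗; ripple marks ✗; coarsening-upward ✓; bioturbation ✓; cross-bedding ✗; rounding high ✗
(D) volcanic ash fall — does not account for graded bedding, coarsening-upward, bioturbation, cross-bedding
(E) glacial outwash — fails on graded bedding, ripple marks, coarsening-upward, bioturbation, rounding high (predicts rounding low, not rounding high)
(F) tidal flat — fails on rounding high (predicts rounding low, not rounding high)
(G) debris-flow fan — graded bedding ✓; ripple marks ✗; coarsening-upward ✓; bioturbation ✓; cross-bedding ✗; rounding high ✓
None of the listed candidates fits everything.

none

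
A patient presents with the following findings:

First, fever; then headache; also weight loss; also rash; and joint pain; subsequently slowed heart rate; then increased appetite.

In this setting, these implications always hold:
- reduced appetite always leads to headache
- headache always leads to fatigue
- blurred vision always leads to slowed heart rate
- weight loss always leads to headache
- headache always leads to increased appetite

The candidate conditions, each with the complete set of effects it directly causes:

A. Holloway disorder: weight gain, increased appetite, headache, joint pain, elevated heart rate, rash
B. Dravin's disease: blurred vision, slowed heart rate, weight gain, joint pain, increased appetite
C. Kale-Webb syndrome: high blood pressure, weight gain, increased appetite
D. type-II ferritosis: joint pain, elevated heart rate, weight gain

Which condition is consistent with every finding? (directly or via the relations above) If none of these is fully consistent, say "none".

none

Testing each hypothesis:
(A) Holloway disorder — fever ✗; headache ✓; weight loss ✗; rash ✓; joint pain ✓; slowed heart rate ✗; increased appetite ✓
(B) Dravin's disease — fails on fever, headache, weight loss, rash (predicts weight gain, not weight loss)
(C) Kale-Webb syndrome — fever ✗; headache ✗; weight loss ✗; rash ✗; joint pain ✗; slowed heart rate ✗; increased appetite ✓
(D) type-II ferritosis — fails on fever, headache, weight loss, rash, slowed heart rate, increased appetite (predicts weight gain, not weight loss; predicts elevated heart rate, not slowed heart rate)
None of the listed candidates fits everything.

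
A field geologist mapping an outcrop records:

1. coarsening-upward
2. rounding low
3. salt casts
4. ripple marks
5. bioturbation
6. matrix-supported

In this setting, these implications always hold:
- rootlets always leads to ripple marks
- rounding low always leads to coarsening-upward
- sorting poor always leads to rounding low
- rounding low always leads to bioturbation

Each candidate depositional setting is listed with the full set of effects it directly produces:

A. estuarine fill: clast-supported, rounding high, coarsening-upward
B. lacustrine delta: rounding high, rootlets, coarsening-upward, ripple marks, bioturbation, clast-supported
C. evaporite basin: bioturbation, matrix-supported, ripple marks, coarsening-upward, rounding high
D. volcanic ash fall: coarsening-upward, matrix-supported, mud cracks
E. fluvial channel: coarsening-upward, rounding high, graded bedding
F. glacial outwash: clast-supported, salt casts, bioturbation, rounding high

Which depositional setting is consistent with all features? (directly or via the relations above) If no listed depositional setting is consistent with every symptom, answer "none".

For each candidate, compare predicted effects to what was observed:
(A) estuarine fill — fails on rounding low, salt casts, ripple marks, bioturbation, matrix-supported (predicts rounding high, not rounding low; predicts clast-supported, not matrix-supported)
(B) lacustrine delta — fails on rounding low, salt casts, matrix-supported (predicts rounding high, not rounding low; predicts clast-supported, not matrix-supported)
(C) evaporite basin — fails on rounding low, salt casts (predicts rounding high, not rounding low)
(D) volcanic ash fall — coarsening-upward yes; rounding low NO; salt casts NO; ripple marks NO; bioturbation NO; matrix-supported yes
(E) fluvial channel — fails on rounding low, salt casts, ripple marks, bioturbation, matrix-supported (predicts rounding high, not rounding low)
(F) glacial outwash — fails on coarsening-upward, rounding low, ripple marks, matrix-supported (predicts rounding high, not rounding low; predicts clast-supported, not matrix-supported)
None of the listed candidates fits everything.

none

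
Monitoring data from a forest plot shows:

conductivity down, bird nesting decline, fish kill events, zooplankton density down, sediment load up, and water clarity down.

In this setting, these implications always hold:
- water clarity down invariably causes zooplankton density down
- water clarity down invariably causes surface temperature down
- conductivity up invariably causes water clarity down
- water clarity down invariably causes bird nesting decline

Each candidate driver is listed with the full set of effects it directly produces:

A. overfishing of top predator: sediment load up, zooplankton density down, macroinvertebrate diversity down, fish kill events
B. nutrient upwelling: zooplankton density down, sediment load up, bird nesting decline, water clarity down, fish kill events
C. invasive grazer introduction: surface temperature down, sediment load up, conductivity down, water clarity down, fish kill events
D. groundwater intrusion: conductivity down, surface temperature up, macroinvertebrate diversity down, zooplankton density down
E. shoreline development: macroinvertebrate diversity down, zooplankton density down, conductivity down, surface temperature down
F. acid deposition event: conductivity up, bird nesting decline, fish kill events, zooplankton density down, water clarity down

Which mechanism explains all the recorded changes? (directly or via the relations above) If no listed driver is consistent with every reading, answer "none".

C

Checking each candidate against the observations:
(A) overfishing of top predator — does not account for conductivity down, bird nesting decline, water clarity down
(B) nutrient upwelling — does not account for conductivity down
(C) invasive grazer introduction — accounts for every observation (bird nesting decline by water clarity down → bird nesting decline)
(D) groundwater intrusion — conductivity down ✓; bird nesting decline ✗; fish kill events ✗; zooplankton density down ✓; sediment load up ✗; water clarity down ✗
(E) shoreline development — does not account for bird nesting decline, fish kill events, sediment load up, water clarity down
(F) acid deposition event — conductivity down ✗; bird nesting decline ✓; fish kill events ✓; zooplankton density down ✓; sediment load up ✗; water clarity down ✓
(C) is the only candidate with no mismatches.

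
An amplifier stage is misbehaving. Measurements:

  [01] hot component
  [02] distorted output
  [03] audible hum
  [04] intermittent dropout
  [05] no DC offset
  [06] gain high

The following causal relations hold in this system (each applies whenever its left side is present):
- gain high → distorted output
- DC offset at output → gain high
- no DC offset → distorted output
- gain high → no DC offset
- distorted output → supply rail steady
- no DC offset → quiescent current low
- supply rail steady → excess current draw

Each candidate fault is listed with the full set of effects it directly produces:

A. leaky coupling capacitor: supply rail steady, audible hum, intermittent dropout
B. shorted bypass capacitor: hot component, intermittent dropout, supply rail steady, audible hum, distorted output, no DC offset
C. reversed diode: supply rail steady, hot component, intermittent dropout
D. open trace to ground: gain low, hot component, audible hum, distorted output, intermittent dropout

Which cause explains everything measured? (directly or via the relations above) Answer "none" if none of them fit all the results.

none

For each candidate, compare predicted effects to what was observed:
(A) leaky coupling capacitor — does not account for hot component, distorted output, no DC offset, gain high
(B) shorted bypass capacitor — does not account for gain high
(C) reversed diode — hot component ✓; distorted output ✗; audible hum ✗; intermittent dropout ✓; no DC offset ✗; gain high ✗
(D) open trace to ground — fails on no DC offset, gain high (predicts gain low, not gain high)
None of the listed candidates fits everything.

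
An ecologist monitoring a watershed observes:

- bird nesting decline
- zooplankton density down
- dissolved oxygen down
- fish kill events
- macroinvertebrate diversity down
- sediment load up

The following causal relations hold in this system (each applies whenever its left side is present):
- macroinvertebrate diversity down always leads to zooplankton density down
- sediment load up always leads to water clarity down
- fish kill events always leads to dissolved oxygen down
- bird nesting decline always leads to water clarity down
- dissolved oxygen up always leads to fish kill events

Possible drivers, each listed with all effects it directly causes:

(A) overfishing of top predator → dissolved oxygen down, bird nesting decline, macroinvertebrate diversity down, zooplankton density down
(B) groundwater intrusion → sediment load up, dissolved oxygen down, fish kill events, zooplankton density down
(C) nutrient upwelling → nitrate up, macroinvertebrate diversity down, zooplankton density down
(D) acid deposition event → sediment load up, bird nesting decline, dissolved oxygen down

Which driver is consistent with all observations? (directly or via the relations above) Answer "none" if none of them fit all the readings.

none

Testing each hypothesis:
(A) overfishing of top predator — bird nesting decline ✓; zooplankton density down ✓; dissolved oxygen down ✓; fish kill events ✗; macroinvertebrate diversity down ✓; sediment load up ✗
(B) groundwater intrusion — does not account for bird nesting decline, macroinvertebrate diversity down
(C) nutrient upwelling — bird nesting decline ✗; zooplankton density down ✓; dissolved oxygen down ✗; fish kill events ✗; macroinvertebrate diversity down ✓; sediment load up ✗
(D) acid deposition event — does not account for zooplankton density down, fish kill events, macroinvertebrate diversity down
No candidate is consistent with all observations.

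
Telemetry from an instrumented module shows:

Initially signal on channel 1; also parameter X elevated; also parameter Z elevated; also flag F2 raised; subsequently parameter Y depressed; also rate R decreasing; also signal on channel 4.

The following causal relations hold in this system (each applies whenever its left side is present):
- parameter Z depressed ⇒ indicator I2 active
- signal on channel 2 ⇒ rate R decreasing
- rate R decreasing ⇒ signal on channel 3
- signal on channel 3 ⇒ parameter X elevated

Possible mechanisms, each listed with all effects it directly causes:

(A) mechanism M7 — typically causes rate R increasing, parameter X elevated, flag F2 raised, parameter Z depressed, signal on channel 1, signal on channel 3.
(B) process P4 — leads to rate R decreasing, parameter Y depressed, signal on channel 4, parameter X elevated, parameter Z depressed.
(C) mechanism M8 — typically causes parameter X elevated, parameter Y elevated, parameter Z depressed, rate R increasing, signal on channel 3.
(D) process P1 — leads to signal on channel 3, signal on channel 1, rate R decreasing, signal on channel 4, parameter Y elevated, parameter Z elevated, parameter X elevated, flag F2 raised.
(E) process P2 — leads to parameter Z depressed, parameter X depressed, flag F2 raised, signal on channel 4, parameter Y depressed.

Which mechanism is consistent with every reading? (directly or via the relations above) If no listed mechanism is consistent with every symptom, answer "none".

none

For each candidate, compare predicted effects to what was observed:
(A) mechanism M7 — signal on channel 1 +; parameter X elevated +; parameter Z elevated -; flag F2 raised +; parameter Y depressed -; rate R decreasing -; signal on channel 4 -
(B) process P4 — signal on channel 1 -; parameter X elevated +; parameter Z elevated -; flag F2 raised -; parameter Y depressed +; rate R decreasing +; signal on channel 4 +
(C) mechanism M8 — signal on channel 1 -; parameter X elevated +; parameter Z elevated -; flag F2 raised -; parameter Y depressed -; rate R decreasing -; signal on channel 4 -
(D) process P1 — signal on channel 1 +; parameter X elevated +; parameter Z elevated +; flag F2 raised +; parameter Y depressed -; rate R decreasing +; signal on channel 4 +
(E) process P2 — signal on channel 1 -; parameter X elevated -; parameter Z elevated -; flag F2 raised +; parameter Y depressed +; rate R decreasing -; signal on channel 4 +
None of the listed candidates fits everything.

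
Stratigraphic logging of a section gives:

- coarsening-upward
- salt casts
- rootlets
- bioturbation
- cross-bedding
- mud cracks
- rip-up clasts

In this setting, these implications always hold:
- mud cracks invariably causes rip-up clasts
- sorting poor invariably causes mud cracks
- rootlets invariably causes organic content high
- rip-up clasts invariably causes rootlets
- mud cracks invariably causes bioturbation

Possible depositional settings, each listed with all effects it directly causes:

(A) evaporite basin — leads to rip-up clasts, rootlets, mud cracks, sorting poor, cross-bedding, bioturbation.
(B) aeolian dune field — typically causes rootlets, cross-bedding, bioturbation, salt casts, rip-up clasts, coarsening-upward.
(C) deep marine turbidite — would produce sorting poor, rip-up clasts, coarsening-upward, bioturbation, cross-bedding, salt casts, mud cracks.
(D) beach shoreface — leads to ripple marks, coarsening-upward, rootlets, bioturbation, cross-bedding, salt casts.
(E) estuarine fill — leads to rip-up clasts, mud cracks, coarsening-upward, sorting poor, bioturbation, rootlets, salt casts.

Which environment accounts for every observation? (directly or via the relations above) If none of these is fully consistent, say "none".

Testing each hypothesis:
(A) evaporite basin — does not account for coarsening-upward, salt casts
(B) aeolian dune field — coarsening-upward match; salt casts match; rootlets match; bioturbation match; cross-bedding match; mud cracks miss; rip-up clasts match
(C) deep marine turbidite — coarsening-upward match; salt casts match; rootlets match (by rip-up clasts → rootlets); bioturbation match; cross-bedding match; mud cracks match; rip-up clasts match
(D) beach shoreface — does not account for mud cracks, rip-up clasts
(E) estuarine fill — does not account for cross-bedding
(C) is the only candidate with no mismatches.

C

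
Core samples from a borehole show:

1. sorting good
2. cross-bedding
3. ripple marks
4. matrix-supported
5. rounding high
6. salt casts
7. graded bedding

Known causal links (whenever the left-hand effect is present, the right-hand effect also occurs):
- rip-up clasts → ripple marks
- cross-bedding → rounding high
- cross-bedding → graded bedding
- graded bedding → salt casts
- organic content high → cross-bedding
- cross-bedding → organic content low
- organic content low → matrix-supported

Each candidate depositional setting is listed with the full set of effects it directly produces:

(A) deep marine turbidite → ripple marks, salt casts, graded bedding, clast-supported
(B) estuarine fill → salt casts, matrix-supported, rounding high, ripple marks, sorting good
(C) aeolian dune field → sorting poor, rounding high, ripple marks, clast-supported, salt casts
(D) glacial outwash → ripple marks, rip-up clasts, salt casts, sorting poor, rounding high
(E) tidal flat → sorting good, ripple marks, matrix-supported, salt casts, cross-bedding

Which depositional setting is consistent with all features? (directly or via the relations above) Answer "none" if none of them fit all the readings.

For each candidate, compare predicted effects to what was observed:
(A) deep marine turbidite — fails on sorting good, cross-bedding, matrix-supported, rounding high (predicts clast-supported, not matrix-supported)
(B) estuarine fill — does not account for cross-bedding, graded bedding
(C) aeolian dune field — sorting good NO; cross-bedding NO; ripple marks yes; matrix-supported NO; rounding high yes; salt casts yes; graded bedding NO
(D) glacial outwash — fails on sorting good, cross-bedding, matrix-supported, graded bedding (predicts sorting poor, not sorting good)
(E) tidal flat — accounts for every observation (rounding high via cross-bedding → rounding high)
Only (E) is consistent with every observation.

E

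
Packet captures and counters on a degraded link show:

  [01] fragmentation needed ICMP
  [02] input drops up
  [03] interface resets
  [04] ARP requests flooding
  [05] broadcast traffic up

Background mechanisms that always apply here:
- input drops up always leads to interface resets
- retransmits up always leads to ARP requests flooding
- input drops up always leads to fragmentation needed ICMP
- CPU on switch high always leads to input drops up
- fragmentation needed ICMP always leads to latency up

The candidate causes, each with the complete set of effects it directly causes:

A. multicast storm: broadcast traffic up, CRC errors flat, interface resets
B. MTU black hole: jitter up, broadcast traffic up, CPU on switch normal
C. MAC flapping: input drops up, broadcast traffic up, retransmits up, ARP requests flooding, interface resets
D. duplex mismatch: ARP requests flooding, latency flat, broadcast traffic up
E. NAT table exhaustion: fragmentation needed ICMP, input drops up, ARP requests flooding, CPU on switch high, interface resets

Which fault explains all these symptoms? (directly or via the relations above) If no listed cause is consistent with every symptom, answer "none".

C

Per-candidate check:
(A) multicast storm — fragmentation needed ICMP miss; input drops up miss; interface resets match; ARP requests flooding miss; broadcast traffic up match
(B) MTU black hole — does not account for fragmentation needed ICMP, input drops up, interface resets, ARP requests flooding
(C) MAC flapping — accounts for every observation (fragmentation needed ICMP by input drops up → fragmentation needed ICMP)
(D) duplex mismatch — fragmentation needed ICMP miss; input drops up miss; interface resets miss; ARP requests flooding match; broadcast traffic up match
(E) NAT table exhaustion — fragmentation needed ICMP match; input drops up match; interface resets match; ARP requests flooding match; broadcast traffic up miss
Only (C) is consistent with every observation.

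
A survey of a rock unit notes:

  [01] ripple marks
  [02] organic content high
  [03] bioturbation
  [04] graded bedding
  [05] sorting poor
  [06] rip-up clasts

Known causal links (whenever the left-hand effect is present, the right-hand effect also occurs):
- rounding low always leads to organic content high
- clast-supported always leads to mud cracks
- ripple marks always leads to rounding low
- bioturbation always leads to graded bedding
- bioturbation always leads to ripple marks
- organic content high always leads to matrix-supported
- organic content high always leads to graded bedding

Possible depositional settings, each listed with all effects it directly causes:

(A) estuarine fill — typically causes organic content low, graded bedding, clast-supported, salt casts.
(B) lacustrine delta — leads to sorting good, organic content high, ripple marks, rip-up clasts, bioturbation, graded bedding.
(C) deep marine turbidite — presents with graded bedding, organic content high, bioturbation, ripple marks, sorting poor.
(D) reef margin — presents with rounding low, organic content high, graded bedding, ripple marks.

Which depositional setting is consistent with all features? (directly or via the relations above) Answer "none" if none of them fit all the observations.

none

Per-candidate check:
(A) estuarine fill — ripple marks -; organic content high -; bioturbation -; graded bedding +; sorting poor -; rip-up clasts -
(B) lacustrine delta — fails on sorting poor (predicts sorting good, not sorting poor)
(C) deep marine turbidite — ripple marks +; organic content high +; bioturbation +; graded bedding +; sorting poor +; rip-up clasts -
(D) reef margin — ripple marks +; organic content high +; bioturbation -; graded bedding +; sorting poor -; rip-up clasts -
Every candidate fails on at least one observation.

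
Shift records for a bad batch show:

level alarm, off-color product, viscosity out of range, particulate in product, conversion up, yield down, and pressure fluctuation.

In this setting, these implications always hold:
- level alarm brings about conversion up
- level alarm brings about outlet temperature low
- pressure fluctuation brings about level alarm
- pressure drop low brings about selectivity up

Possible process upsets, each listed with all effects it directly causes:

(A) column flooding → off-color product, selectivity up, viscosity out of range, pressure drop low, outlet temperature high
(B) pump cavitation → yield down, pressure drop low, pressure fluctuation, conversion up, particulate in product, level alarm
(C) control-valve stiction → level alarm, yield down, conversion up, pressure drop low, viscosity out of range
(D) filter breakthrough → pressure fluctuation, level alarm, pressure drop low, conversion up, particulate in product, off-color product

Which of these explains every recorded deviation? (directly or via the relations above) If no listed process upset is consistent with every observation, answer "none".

Checking each candidate against the observations:
(A) column flooding — does not account for level alarm, particulate in product, conversion up, yield down, pressure fluctuation
(B) pump cavitation — level alarm +; off-color product -; viscosity out of range -; particulate in product +; conversion up +; yield down +; pressure fluctuation +
(C) control-valve stiction — level alarm +; off-color product -; viscosity out of range +; particulate in product -; conversion up +; yield down +; pressure fluctuation -
(D) filter breakthrough — does not account for viscosity out of range, yield down
Every candidate fails on at least one observation.

none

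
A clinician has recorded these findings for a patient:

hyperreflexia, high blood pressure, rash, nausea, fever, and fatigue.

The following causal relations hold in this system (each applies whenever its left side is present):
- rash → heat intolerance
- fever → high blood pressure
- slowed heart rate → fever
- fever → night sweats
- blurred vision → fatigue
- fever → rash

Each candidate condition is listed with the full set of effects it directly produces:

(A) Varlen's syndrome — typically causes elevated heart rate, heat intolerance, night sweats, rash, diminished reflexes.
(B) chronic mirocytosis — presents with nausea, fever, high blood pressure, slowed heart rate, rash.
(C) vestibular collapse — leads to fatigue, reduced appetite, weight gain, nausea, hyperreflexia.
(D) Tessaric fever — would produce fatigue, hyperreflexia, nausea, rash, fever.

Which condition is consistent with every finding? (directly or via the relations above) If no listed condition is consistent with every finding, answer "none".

For each candidate, compare predicted effects to what was observed:
(A) Varlen's syndrome — hyperreflexia NO; high blood pressure NO; rash yes; nausea NO; fever NO; fatigue NO
(B) chronic mirocytosis — hyperreflexia NO; high blood pressure yes; rash yes; nausea yes; fever yes; fatigue NO
(C) vestibular collapse — does not account for high blood pressure, rash, fever
(D) Tessaric fever — accounts for every observation (high blood pressure by fever → high blood pressure)
(D) is the only candidate with no mismatches.

D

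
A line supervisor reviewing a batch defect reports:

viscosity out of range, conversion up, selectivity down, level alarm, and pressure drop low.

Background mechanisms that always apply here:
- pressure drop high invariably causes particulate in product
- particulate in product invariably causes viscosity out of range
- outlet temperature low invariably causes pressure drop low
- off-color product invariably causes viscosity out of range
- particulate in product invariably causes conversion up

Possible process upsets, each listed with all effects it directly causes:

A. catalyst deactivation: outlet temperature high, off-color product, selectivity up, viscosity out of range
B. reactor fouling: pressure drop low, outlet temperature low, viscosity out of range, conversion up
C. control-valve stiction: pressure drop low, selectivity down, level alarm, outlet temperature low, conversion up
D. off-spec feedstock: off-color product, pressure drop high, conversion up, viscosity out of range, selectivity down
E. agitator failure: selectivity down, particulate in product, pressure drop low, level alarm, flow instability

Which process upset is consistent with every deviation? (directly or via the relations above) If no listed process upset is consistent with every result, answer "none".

E

For each candidate, compare predicted effects to what was observed:
(A) catalyst deactivation — viscosity out of range +; conversion up -; selectivity down -; level alarm -; pressure drop low -
(B) reactor fouling — viscosity out of range +; conversion up +; selectivity down -; level alarm -; pressure drop low +
(C) control-valve stiction — does not account for viscosity out of range
(D) off-spec feedstock — viscosity out of range +; conversion up +; selectivity down +; level alarm -; pressure drop low -
(E) agitator failure — accounts for every observation (viscosity out of range through particulate in product → viscosity out of range)
Only (E) is consistent with every observation.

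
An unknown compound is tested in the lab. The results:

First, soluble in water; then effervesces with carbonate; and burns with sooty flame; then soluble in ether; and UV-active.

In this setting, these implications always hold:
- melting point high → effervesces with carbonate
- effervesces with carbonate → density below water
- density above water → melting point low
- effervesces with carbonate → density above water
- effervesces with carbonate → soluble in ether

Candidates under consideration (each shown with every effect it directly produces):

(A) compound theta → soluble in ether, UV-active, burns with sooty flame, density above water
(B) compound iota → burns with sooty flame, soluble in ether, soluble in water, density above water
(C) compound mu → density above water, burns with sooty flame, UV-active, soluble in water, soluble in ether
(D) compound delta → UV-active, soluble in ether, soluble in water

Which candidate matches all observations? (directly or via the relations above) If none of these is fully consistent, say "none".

none

Checking each candidate against the observations:
(A) compound theta — soluble in water -; effervesces with carbonate -; burns with sooty flame +; soluble in ether +; UV-active +
(B) compound iota — does not account for effervesces with carbonate, UV-active
(C) compound mu — soluble in water +; effervesces with carbonate -; burns with sooty flame +; soluble in ether +; UV-active +
(D) compound delta — soluble in water +; effervesces with carbonate -; burns with sooty flame -; soluble in ether +; UV-active +
Every candidate fails on at least one observation.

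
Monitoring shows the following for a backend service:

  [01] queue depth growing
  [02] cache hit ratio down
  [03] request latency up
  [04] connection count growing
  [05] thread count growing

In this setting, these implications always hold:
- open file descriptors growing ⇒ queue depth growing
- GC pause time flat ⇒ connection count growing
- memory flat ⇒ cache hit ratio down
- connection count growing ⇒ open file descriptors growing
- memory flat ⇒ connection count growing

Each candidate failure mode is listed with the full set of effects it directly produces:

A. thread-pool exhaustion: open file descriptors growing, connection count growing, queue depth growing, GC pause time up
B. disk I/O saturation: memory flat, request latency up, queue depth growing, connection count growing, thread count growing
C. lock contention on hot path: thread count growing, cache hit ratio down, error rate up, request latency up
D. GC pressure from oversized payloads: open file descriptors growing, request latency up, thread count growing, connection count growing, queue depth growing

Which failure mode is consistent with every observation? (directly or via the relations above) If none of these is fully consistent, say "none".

Testing each hypothesis:
(A) thread-pool exhaustion — does not account for cache hit ratio down, request latency up, thread count growing
(B) disk I/O saturation — queue depth growing +; cache hit ratio down + (by memory flat → cache hit ratio down); request latency up +; connection count growing +; thread count growing +
(C) lock contention on hot path — queue depth growing -; cache hit ratio down +; request latency up +; connection count growing -; thread count growing +
(D) GC pressure from oversized payloads — queue depth growing +; cache hit ratio down -; request latency up +; connection count growing +; thread count growing +
(B) is the only candidate with no mismatches.

B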